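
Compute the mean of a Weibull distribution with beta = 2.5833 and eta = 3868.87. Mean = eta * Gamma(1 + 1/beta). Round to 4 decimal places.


beta = 2.5833, eta = 3868.87
1/beta = 0.3871
1 + 1/beta = 1.3871
Gamma(1.3871) = 0.888
Mean = 3868.87 * 0.888
Mean = 3435.7215

3435.7215


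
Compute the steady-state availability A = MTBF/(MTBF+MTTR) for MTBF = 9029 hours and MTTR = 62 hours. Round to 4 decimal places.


MTBF = 9029
MTTR = 62
MTBF + MTTR = 9091
A = 9029 / 9091
A = 0.9932

0.9932


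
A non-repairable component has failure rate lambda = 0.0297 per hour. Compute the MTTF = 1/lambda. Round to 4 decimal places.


lambda = 0.0297
MTTF = 1 / 0.0297
MTTF = 33.67

33.67


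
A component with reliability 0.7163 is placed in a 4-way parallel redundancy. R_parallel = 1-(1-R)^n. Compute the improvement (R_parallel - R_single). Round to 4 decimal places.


R_single = 0.7163, n = 4
1 - R_single = 0.2837
(1 - R_single)^n = 0.2837^4 = 0.0065
R_parallel = 1 - 0.0065 = 0.9935
Improvement = 0.9935 - 0.7163
Improvement = 0.2772

0.2772


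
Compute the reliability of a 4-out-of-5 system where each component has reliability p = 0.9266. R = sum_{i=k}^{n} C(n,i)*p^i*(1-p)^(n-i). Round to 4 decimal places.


k = 4, n = 5, p = 0.9266
i=4: C(5,4)=5 * 0.9266^4 * 0.0734^1 = 0.2705
i=5: C(5,5)=1 * 0.9266^5 * 0.0734^0 = 0.6831
R = sum of terms = 0.9536

0.9536


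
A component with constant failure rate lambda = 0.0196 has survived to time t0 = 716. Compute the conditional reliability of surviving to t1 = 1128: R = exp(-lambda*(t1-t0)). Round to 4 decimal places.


lambda = 0.0196
t0 = 716, t1 = 1128
t1 - t0 = 412
lambda * (t1-t0) = 0.0196 * 412 = 8.0752
R = exp(-8.0752)
R = 0.0003

0.0003


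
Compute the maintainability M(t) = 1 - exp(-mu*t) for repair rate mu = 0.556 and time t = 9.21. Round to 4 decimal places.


mu = 0.556, t = 9.21
mu * t = 0.556 * 9.21 = 5.1208
exp(-5.1208) = 0.006
M(t) = 1 - 0.006
M(t) = 0.994

0.994


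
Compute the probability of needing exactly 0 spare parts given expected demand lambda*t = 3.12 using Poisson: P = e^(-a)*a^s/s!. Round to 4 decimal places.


a = 3.12, s = 0
e^(-a) = e^(-3.12) = 0.0442
a^s = 3.12^0 = 1.0
s! = 1
P = 0.0442 * 1.0 / 1
P = 0.0442

0.0442


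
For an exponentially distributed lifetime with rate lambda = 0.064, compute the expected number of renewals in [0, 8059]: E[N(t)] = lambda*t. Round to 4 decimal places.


lambda = 0.064
t = 8059
E[N(t)] = lambda * t
E[N(t)] = 0.064 * 8059
E[N(t)] = 515.776

515.776


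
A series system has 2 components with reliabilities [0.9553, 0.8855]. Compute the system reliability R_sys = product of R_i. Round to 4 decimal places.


Components: [0.9553, 0.8855]
After component 1 (R=0.9553): product = 0.9553
After component 2 (R=0.8855): product = 0.8459
R_sys = 0.8459

0.8459


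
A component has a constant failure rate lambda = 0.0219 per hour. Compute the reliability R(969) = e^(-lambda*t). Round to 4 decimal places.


lambda = 0.0219
t = 969
lambda * t = 21.2211
R(t) = e^(-21.2211)
R(t) = 0.0

0.0


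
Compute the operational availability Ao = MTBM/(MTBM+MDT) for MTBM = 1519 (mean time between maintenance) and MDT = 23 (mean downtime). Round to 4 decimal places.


MTBM = 1519
MDT = 23
MTBM + MDT = 1542
Ao = 1519 / 1542
Ao = 0.9851

0.9851


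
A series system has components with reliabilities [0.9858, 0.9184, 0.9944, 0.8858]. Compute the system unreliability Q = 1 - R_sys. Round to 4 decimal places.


Components: [0.9858, 0.9184, 0.9944, 0.8858]
After component 1: product = 0.9858
After component 2: product = 0.9054
After component 3: product = 0.9003
After component 4: product = 0.7975
R_sys = 0.7975
Q = 1 - 0.7975 = 0.2025

0.2025


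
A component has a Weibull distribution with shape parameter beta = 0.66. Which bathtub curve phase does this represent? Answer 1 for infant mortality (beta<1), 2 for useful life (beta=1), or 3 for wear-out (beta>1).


beta = 0.66
Compare beta to 1:
beta < 1 => infant mortality (phase 1)
beta = 1 => useful life (phase 2)
beta > 1 => wear-out (phase 3)
Since beta = 0.66, this is infant mortality (decreasing failure rate)
Phase = 1

1


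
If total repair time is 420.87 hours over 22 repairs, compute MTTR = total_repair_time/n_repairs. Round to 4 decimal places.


total_repair_time = 420.87
n_repairs = 22
MTTR = 420.87 / 22
MTTR = 19.1305

19.1305


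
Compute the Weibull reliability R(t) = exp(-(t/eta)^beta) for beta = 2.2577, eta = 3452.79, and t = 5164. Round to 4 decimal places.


beta = 2.2577, eta = 3452.79, t = 5164
t/eta = 5164 / 3452.79 = 1.4956
(t/eta)^beta = 1.4956^2.2577 = 2.4813
R(t) = exp(-2.4813)
R(t) = 0.0836

0.0836


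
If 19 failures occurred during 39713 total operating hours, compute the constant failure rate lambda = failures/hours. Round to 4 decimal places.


failures = 19
total_hours = 39713
lambda = 19 / 39713
lambda = 0.0005

0.0005


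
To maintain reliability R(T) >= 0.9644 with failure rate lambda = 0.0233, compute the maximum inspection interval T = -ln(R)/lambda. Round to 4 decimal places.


R_target = 0.9644
lambda = 0.0233
-ln(0.9644) = 0.0362
T = 0.0362 / 0.0233
T = 1.5558

1.5558


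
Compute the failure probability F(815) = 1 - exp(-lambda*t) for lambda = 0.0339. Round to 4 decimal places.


lambda = 0.0339, t = 815
lambda * t = 27.6285
exp(-27.6285) = 0.0
F(t) = 1 - 0.0
F(t) = 1.0

1.0


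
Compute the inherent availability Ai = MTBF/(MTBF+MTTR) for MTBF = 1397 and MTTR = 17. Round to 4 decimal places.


MTBF = 1397
MTTR = 17
MTBF + MTTR = 1414
Ai = 1397 / 1414
Ai = 0.988

0.988


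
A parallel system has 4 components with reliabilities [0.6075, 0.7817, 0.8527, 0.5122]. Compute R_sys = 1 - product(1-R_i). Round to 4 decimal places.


Components: [0.6075, 0.7817, 0.8527, 0.5122]
(1 - 0.6075) = 0.3925, running product = 0.3925
(1 - 0.7817) = 0.2183, running product = 0.0857
(1 - 0.8527) = 0.1473, running product = 0.0126
(1 - 0.5122) = 0.4878, running product = 0.0062
Product of (1-R_i) = 0.0062
R_sys = 1 - 0.0062 = 0.9938

0.9938


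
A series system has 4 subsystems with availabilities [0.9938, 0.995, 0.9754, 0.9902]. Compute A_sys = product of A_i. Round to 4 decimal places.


Subsystems: [0.9938, 0.995, 0.9754, 0.9902]
After subsystem 1 (A=0.9938): product = 0.9938
After subsystem 2 (A=0.995): product = 0.9888
After subsystem 3 (A=0.9754): product = 0.9645
After subsystem 4 (A=0.9902): product = 0.9551
A_sys = 0.9551

0.9551


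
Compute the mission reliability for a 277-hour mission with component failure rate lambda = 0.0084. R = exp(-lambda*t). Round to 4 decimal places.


lambda = 0.0084
mission_time = 277
lambda * t = 0.0084 * 277 = 2.3268
R = exp(-2.3268)
R = 0.0976

0.0976


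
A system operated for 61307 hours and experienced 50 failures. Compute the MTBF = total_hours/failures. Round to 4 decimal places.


total_hours = 61307
failures = 50
MTBF = 61307 / 50
MTBF = 1226.14

1226.14


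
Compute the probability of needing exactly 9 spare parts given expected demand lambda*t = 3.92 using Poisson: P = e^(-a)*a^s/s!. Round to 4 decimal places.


a = 3.92, s = 9
e^(-a) = e^(-3.92) = 0.0198
a^s = 3.92^9 = 218561.9734
s! = 362880
P = 0.0198 * 218561.9734 / 362880
P = 0.012

0.012


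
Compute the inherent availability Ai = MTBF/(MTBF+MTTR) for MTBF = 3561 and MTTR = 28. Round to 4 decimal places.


MTBF = 3561
MTTR = 28
MTBF + MTTR = 3589
Ai = 3561 / 3589
Ai = 0.9922

0.9922


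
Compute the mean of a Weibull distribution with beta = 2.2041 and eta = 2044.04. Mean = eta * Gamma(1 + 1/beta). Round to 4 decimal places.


beta = 2.2041, eta = 2044.04
1/beta = 0.4537
1 + 1/beta = 1.4537
Gamma(1.4537) = 0.8856
Mean = 2044.04 * 0.8856
Mean = 1810.2636

1810.2636


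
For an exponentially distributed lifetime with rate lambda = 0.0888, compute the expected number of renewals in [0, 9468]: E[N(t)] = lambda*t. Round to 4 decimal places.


lambda = 0.0888
t = 9468
E[N(t)] = lambda * t
E[N(t)] = 0.0888 * 9468
E[N(t)] = 840.7584

840.7584


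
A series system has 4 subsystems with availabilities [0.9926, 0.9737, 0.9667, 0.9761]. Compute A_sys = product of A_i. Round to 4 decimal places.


Subsystems: [0.9926, 0.9737, 0.9667, 0.9761]
After subsystem 1 (A=0.9926): product = 0.9926
After subsystem 2 (A=0.9737): product = 0.9665
After subsystem 3 (A=0.9667): product = 0.9343
After subsystem 4 (A=0.9761): product = 0.912
A_sys = 0.912

0.912


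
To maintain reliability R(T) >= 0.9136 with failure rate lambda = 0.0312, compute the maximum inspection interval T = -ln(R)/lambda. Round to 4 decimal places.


R_target = 0.9136
lambda = 0.0312
-ln(0.9136) = 0.0904
T = 0.0904 / 0.0312
T = 2.8962

2.8962


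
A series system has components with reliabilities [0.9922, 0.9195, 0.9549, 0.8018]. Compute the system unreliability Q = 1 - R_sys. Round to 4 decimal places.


Components: [0.9922, 0.9195, 0.9549, 0.8018]
After component 1: product = 0.9922
After component 2: product = 0.9123
After component 3: product = 0.8712
After component 4: product = 0.6985
R_sys = 0.6985
Q = 1 - 0.6985 = 0.3015

0.3015


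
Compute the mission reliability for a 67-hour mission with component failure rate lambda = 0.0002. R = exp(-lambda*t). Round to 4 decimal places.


lambda = 0.0002
mission_time = 67
lambda * t = 0.0002 * 67 = 0.0134
R = exp(-0.0134)
R = 0.9867

0.9867


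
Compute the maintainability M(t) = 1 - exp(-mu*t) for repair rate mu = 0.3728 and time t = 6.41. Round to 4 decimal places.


mu = 0.3728, t = 6.41
mu * t = 0.3728 * 6.41 = 2.3896
exp(-2.3896) = 0.0917
M(t) = 1 - 0.0917
M(t) = 0.9083

0.9083


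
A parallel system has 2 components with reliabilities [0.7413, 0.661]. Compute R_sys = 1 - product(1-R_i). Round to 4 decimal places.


Components: [0.7413, 0.661]
(1 - 0.7413) = 0.2587, running product = 0.2587
(1 - 0.661) = 0.339, running product = 0.0877
Product of (1-R_i) = 0.0877
R_sys = 1 - 0.0877 = 0.9123

0.9123


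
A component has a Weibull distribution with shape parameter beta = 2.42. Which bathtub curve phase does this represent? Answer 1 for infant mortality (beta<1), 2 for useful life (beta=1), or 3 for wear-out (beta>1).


beta = 2.42
Compare beta to 1:
beta < 1 => infant mortality (phase 1)
beta = 1 => useful life (phase 2)
beta > 1 => wear-out (phase 3)
Since beta = 2.42, this is wear-out (increasing failure rate)
Phase = 3

3


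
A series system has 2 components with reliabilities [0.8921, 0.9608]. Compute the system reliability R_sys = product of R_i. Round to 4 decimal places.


Components: [0.8921, 0.9608]
After component 1 (R=0.8921): product = 0.8921
After component 2 (R=0.9608): product = 0.8571
R_sys = 0.8571

0.8571


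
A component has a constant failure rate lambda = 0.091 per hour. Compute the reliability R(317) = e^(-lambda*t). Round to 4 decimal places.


lambda = 0.091
t = 317
lambda * t = 28.847
R(t) = e^(-28.847)
R(t) = 0.0

0.0


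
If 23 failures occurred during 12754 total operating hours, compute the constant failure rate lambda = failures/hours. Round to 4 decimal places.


failures = 23
total_hours = 12754
lambda = 23 / 12754
lambda = 0.0018

0.0018


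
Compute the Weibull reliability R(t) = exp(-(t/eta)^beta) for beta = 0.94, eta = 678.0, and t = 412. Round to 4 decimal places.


beta = 0.94, eta = 678.0, t = 412
t/eta = 412 / 678.0 = 0.6077
(t/eta)^beta = 0.6077^0.94 = 0.6261
R(t) = exp(-0.6261)
R(t) = 0.5347

0.5347


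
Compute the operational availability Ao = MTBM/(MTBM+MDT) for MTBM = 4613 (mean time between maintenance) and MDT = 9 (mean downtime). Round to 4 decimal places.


MTBM = 4613
MDT = 9
MTBM + MDT = 4622
Ao = 4613 / 4622
Ao = 0.9981

0.9981


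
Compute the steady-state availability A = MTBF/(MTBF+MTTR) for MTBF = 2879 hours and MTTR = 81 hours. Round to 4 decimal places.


MTBF = 2879
MTTR = 81
MTBF + MTTR = 2960
A = 2879 / 2960
A = 0.9726

0.9726


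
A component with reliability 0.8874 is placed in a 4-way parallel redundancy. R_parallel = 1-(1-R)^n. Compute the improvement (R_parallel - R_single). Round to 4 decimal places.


R_single = 0.8874, n = 4
1 - R_single = 0.1126
(1 - R_single)^n = 0.1126^4 = 0.0002
R_parallel = 1 - 0.0002 = 0.9998
Improvement = 0.9998 - 0.8874
Improvement = 0.1124

0.1124


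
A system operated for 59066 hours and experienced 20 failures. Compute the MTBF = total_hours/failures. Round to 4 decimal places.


total_hours = 59066
failures = 20
MTBF = 59066 / 20
MTBF = 2953.3

2953.3


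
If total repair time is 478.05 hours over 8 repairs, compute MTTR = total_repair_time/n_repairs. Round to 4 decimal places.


total_repair_time = 478.05
n_repairs = 8
MTTR = 478.05 / 8
MTTR = 59.7563

59.7563


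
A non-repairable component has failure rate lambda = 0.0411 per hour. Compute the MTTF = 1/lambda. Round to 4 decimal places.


lambda = 0.0411
MTTF = 1 / 0.0411
MTTF = 24.3309

24.3309


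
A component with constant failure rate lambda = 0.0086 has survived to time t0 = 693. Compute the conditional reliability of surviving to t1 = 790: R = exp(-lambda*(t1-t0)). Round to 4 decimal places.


lambda = 0.0086
t0 = 693, t1 = 790
t1 - t0 = 97
lambda * (t1-t0) = 0.0086 * 97 = 0.8342
R = exp(-0.8342)
R = 0.4342

0.4342


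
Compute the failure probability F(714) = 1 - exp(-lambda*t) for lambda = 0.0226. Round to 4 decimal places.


lambda = 0.0226, t = 714
lambda * t = 16.1364
exp(-16.1364) = 0.0
F(t) = 1 - 0.0
F(t) = 1.0

1.0


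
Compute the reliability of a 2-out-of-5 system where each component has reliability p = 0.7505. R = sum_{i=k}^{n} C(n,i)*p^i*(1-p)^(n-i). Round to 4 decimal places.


k = 2, n = 5, p = 0.7505
i=2: C(5,2)=10 * 0.7505^2 * 0.2495^3 = 0.0875
i=3: C(5,3)=10 * 0.7505^3 * 0.2495^2 = 0.2631
i=4: C(5,4)=5 * 0.7505^4 * 0.2495^1 = 0.3958
i=5: C(5,5)=1 * 0.7505^5 * 0.2495^0 = 0.2381
R = sum of terms = 0.9845

0.9845


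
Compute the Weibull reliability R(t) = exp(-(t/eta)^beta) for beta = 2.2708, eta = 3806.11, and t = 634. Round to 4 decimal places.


beta = 2.2708, eta = 3806.11, t = 634
t/eta = 634 / 3806.11 = 0.1666
(t/eta)^beta = 0.1666^2.2708 = 0.0171
R(t) = exp(-0.0171)
R(t) = 0.9831

0.9831


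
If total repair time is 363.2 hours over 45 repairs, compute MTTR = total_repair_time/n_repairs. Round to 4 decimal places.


total_repair_time = 363.2
n_repairs = 45
MTTR = 363.2 / 45
MTTR = 8.0711

8.0711


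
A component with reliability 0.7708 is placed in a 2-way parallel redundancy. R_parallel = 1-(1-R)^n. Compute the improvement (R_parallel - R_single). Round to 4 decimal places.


R_single = 0.7708, n = 2
1 - R_single = 0.2292
(1 - R_single)^n = 0.2292^2 = 0.0525
R_parallel = 1 - 0.0525 = 0.9475
Improvement = 0.9475 - 0.7708
Improvement = 0.1767

0.1767


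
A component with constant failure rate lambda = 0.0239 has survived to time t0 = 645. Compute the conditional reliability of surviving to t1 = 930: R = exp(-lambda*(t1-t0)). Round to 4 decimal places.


lambda = 0.0239
t0 = 645, t1 = 930
t1 - t0 = 285
lambda * (t1-t0) = 0.0239 * 285 = 6.8115
R = exp(-6.8115)
R = 0.0011

0.0011


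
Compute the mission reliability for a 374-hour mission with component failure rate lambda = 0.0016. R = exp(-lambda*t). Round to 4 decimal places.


lambda = 0.0016
mission_time = 374
lambda * t = 0.0016 * 374 = 0.5984
R = exp(-0.5984)
R = 0.5497

0.5497


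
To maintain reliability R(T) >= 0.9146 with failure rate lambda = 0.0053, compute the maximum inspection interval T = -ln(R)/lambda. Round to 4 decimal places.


R_target = 0.9146
lambda = 0.0053
-ln(0.9146) = 0.0893
T = 0.0893 / 0.0053
T = 16.8431

16.8431


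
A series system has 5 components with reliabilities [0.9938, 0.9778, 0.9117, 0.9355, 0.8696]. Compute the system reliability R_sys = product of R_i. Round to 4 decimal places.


Components: [0.9938, 0.9778, 0.9117, 0.9355, 0.8696]
After component 1 (R=0.9938): product = 0.9938
After component 2 (R=0.9778): product = 0.9717
After component 3 (R=0.9117): product = 0.8859
After component 4 (R=0.9355): product = 0.8288
After component 5 (R=0.8696): product = 0.7207
R_sys = 0.7207

0.7207


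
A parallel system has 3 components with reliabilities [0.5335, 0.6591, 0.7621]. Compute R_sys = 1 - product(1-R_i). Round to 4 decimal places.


Components: [0.5335, 0.6591, 0.7621]
(1 - 0.5335) = 0.4665, running product = 0.4665
(1 - 0.6591) = 0.3409, running product = 0.159
(1 - 0.7621) = 0.2379, running product = 0.0378
Product of (1-R_i) = 0.0378
R_sys = 1 - 0.0378 = 0.9622

0.9622


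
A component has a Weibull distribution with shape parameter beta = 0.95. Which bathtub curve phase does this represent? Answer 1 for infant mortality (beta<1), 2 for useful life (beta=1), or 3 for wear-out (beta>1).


beta = 0.95
Compare beta to 1:
beta < 1 => infant mortality (phase 1)
beta = 1 => useful life (phase 2)
beta > 1 => wear-out (phase 3)
Since beta = 0.95, this is infant mortality (decreasing failure rate)
Phase = 1

1


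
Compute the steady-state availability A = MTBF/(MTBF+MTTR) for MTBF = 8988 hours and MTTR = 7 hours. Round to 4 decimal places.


MTBF = 8988
MTTR = 7
MTBF + MTTR = 8995
A = 8988 / 8995
A = 0.9992

0.9992


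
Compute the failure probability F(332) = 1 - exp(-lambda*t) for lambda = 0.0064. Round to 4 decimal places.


lambda = 0.0064, t = 332
lambda * t = 2.1248
exp(-2.1248) = 0.1195
F(t) = 1 - 0.1195
F(t) = 0.8805

0.8805


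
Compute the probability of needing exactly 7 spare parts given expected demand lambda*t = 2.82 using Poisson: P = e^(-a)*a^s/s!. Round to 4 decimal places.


a = 2.82, s = 7
e^(-a) = e^(-2.82) = 0.0596
a^s = 2.82^7 = 1418.2205
s! = 5040
P = 0.0596 * 1418.2205 / 5040
P = 0.0168

0.0168


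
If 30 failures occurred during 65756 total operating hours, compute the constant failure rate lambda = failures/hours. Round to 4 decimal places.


failures = 30
total_hours = 65756
lambda = 30 / 65756
lambda = 0.0005

0.0005


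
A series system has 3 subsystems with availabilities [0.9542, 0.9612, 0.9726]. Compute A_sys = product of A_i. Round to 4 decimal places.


Subsystems: [0.9542, 0.9612, 0.9726]
After subsystem 1 (A=0.9542): product = 0.9542
After subsystem 2 (A=0.9612): product = 0.9172
After subsystem 3 (A=0.9726): product = 0.892
A_sys = 0.892

0.892


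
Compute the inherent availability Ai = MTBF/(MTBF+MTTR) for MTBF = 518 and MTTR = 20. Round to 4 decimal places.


MTBF = 518
MTTR = 20
MTBF + MTTR = 538
Ai = 518 / 538
Ai = 0.9628

0.9628


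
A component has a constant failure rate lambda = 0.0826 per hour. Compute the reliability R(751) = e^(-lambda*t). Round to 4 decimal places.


lambda = 0.0826
t = 751
lambda * t = 62.0326
R(t) = e^(-62.0326)
R(t) = 0.0

0.0


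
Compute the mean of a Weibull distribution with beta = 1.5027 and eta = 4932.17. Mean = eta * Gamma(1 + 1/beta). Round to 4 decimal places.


beta = 1.5027, eta = 4932.17
1/beta = 0.6655
1 + 1/beta = 1.6655
Gamma(1.6655) = 0.9025
Mean = 4932.17 * 0.9025
Mean = 4451.5265

4451.5265


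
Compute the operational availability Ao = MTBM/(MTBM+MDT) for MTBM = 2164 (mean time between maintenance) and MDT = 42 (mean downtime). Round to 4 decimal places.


MTBM = 2164
MDT = 42
MTBM + MDT = 2206
Ao = 2164 / 2206
Ao = 0.981

0.981


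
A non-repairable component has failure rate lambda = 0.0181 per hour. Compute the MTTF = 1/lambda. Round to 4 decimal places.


lambda = 0.0181
MTTF = 1 / 0.0181
MTTF = 55.2486

55.2486


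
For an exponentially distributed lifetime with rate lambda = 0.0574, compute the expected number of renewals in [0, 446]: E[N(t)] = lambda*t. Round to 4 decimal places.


lambda = 0.0574
t = 446
E[N(t)] = lambda * t
E[N(t)] = 0.0574 * 446
E[N(t)] = 25.6004

25.6004


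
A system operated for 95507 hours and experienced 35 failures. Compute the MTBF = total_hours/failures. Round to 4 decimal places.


total_hours = 95507
failures = 35
MTBF = 95507 / 35
MTBF = 2728.7714

2728.7714


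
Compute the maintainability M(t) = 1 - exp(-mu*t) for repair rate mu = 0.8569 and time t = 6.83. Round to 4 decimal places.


mu = 0.8569, t = 6.83
mu * t = 0.8569 * 6.83 = 5.8526
exp(-5.8526) = 0.0029
M(t) = 1 - 0.0029
M(t) = 0.9971

0.9971


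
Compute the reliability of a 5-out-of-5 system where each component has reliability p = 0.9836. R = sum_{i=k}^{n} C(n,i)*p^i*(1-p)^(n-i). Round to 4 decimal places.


k = 5, n = 5, p = 0.9836
i=5: C(5,5)=1 * 0.9836^5 * 0.0164^0 = 0.9206
R = sum of terms = 0.9206

0.9206


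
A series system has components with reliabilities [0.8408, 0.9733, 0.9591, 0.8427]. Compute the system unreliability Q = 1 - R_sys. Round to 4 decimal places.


Components: [0.8408, 0.9733, 0.9591, 0.8427]
After component 1: product = 0.8408
After component 2: product = 0.8184
After component 3: product = 0.7849
After component 4: product = 0.6614
R_sys = 0.6614
Q = 1 - 0.6614 = 0.3386

0.3386


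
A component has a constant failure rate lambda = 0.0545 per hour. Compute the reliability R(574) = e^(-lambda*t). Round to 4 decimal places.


lambda = 0.0545
t = 574
lambda * t = 31.283
R(t) = e^(-31.283)
R(t) = 0.0

0.0


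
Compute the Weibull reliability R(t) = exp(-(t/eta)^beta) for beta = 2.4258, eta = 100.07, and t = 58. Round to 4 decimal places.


beta = 2.4258, eta = 100.07, t = 58
t/eta = 58 / 100.07 = 0.5796
(t/eta)^beta = 0.5796^2.4258 = 0.2663
R(t) = exp(-0.2663)
R(t) = 0.7662

0.7662


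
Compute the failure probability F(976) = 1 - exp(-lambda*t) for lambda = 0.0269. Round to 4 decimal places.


lambda = 0.0269, t = 976
lambda * t = 26.2544
exp(-26.2544) = 0.0
F(t) = 1 - 0.0
F(t) = 1.0

1.0


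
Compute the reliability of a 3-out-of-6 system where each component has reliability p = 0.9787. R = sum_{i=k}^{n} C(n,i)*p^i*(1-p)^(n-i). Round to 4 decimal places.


k = 3, n = 6, p = 0.9787
i=3: C(6,3)=20 * 0.9787^3 * 0.0213^3 = 0.0002
i=4: C(6,4)=15 * 0.9787^4 * 0.0213^2 = 0.0062
i=5: C(6,5)=6 * 0.9787^5 * 0.0213^1 = 0.1148
i=6: C(6,6)=1 * 0.9787^6 * 0.0213^0 = 0.8788
R = sum of terms = 1.0

1.0


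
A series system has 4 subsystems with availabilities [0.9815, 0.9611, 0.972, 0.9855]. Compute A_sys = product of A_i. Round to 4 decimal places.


Subsystems: [0.9815, 0.9611, 0.972, 0.9855]
After subsystem 1 (A=0.9815): product = 0.9815
After subsystem 2 (A=0.9611): product = 0.9433
After subsystem 3 (A=0.972): product = 0.9169
After subsystem 4 (A=0.9855): product = 0.9036
A_sys = 0.9036

0.9036


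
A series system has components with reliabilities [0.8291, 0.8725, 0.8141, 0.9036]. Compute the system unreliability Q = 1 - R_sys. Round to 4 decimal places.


Components: [0.8291, 0.8725, 0.8141, 0.9036]
After component 1: product = 0.8291
After component 2: product = 0.7234
After component 3: product = 0.5889
After component 4: product = 0.5321
R_sys = 0.5321
Q = 1 - 0.5321 = 0.4679

0.4679


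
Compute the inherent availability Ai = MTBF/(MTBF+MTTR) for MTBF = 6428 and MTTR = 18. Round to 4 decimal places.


MTBF = 6428
MTTR = 18
MTBF + MTTR = 6446
Ai = 6428 / 6446
Ai = 0.9972

0.9972


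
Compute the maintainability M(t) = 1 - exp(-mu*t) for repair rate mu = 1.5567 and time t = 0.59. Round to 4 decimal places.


mu = 1.5567, t = 0.59
mu * t = 1.5567 * 0.59 = 0.9185
exp(-0.9185) = 0.3991
M(t) = 1 - 0.3991
M(t) = 0.6009

0.6009


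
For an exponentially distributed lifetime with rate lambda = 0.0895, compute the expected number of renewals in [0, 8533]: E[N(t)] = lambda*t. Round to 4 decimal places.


lambda = 0.0895
t = 8533
E[N(t)] = lambda * t
E[N(t)] = 0.0895 * 8533
E[N(t)] = 763.7035

763.7035


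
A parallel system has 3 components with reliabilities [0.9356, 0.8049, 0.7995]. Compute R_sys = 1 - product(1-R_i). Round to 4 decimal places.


Components: [0.9356, 0.8049, 0.7995]
(1 - 0.9356) = 0.0644, running product = 0.0644
(1 - 0.8049) = 0.1951, running product = 0.0126
(1 - 0.7995) = 0.2005, running product = 0.0025
Product of (1-R_i) = 0.0025
R_sys = 1 - 0.0025 = 0.9975

0.9975


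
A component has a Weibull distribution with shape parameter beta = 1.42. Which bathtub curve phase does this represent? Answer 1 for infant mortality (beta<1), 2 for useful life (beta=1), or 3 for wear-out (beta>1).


beta = 1.42
Compare beta to 1:
beta < 1 => infant mortality (phase 1)
beta = 1 => useful life (phase 2)
beta > 1 => wear-out (phase 3)
Since beta = 1.42, this is wear-out (increasing failure rate)
Phase = 3

3


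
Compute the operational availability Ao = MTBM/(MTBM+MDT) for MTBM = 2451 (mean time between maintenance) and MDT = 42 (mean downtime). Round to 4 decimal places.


MTBM = 2451
MDT = 42
MTBM + MDT = 2493
Ao = 2451 / 2493
Ao = 0.9832

0.9832


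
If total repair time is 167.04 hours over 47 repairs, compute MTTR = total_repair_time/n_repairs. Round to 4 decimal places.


total_repair_time = 167.04
n_repairs = 47
MTTR = 167.04 / 47
MTTR = 3.554

3.554


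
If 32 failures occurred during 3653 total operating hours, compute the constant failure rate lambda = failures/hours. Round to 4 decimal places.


failures = 32
total_hours = 3653
lambda = 32 / 3653
lambda = 0.0088

0.0088


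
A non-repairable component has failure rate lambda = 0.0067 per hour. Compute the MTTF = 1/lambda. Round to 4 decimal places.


lambda = 0.0067
MTTF = 1 / 0.0067
MTTF = 149.2537

149.2537


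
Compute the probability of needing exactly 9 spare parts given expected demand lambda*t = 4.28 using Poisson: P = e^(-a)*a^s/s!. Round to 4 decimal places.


a = 4.28, s = 9
e^(-a) = e^(-4.28) = 0.0138
a^s = 4.28^9 = 481941.0518
s! = 362880
P = 0.0138 * 481941.0518 / 362880
P = 0.0184

0.0184


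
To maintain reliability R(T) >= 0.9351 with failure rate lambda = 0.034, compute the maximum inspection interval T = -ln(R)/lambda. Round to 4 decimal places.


R_target = 0.9351
lambda = 0.034
-ln(0.9351) = 0.0671
T = 0.0671 / 0.034
T = 1.9736

1.9736


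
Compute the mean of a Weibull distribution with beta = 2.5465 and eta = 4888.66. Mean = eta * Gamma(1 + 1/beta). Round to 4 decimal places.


beta = 2.5465, eta = 4888.66
1/beta = 0.3927
1 + 1/beta = 1.3927
Gamma(1.3927) = 0.8877
Mean = 4888.66 * 0.8877
Mean = 4339.5953

4339.5953


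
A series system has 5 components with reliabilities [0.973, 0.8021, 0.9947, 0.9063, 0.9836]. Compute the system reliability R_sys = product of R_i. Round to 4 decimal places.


Components: [0.973, 0.8021, 0.9947, 0.9063, 0.9836]
After component 1 (R=0.973): product = 0.973
After component 2 (R=0.8021): product = 0.7804
After component 3 (R=0.9947): product = 0.7763
After component 4 (R=0.9063): product = 0.7036
After component 5 (R=0.9836): product = 0.692
R_sys = 0.692

0.692


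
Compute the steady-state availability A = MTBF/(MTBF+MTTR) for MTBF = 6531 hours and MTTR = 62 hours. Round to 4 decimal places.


MTBF = 6531
MTTR = 62
MTBF + MTTR = 6593
A = 6531 / 6593
A = 0.9906

0.9906


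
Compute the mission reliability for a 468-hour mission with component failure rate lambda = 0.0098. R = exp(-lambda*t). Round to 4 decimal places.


lambda = 0.0098
mission_time = 468
lambda * t = 0.0098 * 468 = 4.5864
R = exp(-4.5864)
R = 0.0102

0.0102


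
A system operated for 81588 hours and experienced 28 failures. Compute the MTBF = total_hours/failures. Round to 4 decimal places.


total_hours = 81588
failures = 28
MTBF = 81588 / 28
MTBF = 2913.8571

2913.8571


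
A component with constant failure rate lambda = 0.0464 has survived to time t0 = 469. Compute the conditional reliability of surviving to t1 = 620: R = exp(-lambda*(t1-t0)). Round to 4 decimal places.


lambda = 0.0464
t0 = 469, t1 = 620
t1 - t0 = 151
lambda * (t1-t0) = 0.0464 * 151 = 7.0064
R = exp(-7.0064)
R = 0.0009

0.0009


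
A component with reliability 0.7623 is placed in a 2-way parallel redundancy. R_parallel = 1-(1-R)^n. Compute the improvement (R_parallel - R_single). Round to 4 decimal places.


R_single = 0.7623, n = 2
1 - R_single = 0.2377
(1 - R_single)^n = 0.2377^2 = 0.0565
R_parallel = 1 - 0.0565 = 0.9435
Improvement = 0.9435 - 0.7623
Improvement = 0.1812

0.1812


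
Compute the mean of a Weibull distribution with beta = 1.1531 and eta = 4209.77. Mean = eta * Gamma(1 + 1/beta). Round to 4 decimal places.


beta = 1.1531, eta = 4209.77
1/beta = 0.8672
1 + 1/beta = 1.8672
Gamma(1.8672) = 0.951
Mean = 4209.77 * 0.951
Mean = 4003.3154

4003.3154


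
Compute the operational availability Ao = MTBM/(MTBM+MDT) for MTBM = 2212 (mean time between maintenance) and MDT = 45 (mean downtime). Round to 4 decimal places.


MTBM = 2212
MDT = 45
MTBM + MDT = 2257
Ao = 2212 / 2257
Ao = 0.9801

0.9801


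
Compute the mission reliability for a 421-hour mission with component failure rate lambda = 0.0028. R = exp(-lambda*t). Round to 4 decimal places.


lambda = 0.0028
mission_time = 421
lambda * t = 0.0028 * 421 = 1.1788
R = exp(-1.1788)
R = 0.3076

0.3076


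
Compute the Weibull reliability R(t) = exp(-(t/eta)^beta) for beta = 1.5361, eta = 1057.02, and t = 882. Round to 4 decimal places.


beta = 1.5361, eta = 1057.02, t = 882
t/eta = 882 / 1057.02 = 0.8344
(t/eta)^beta = 0.8344^1.5361 = 0.7573
R(t) = exp(-0.7573)
R(t) = 0.469

0.469


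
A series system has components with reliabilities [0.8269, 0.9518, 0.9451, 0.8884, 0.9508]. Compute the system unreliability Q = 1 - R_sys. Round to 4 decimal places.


Components: [0.8269, 0.9518, 0.9451, 0.8884, 0.9508]
After component 1: product = 0.8269
After component 2: product = 0.787
After component 3: product = 0.7438
After component 4: product = 0.6608
After component 5: product = 0.6283
R_sys = 0.6283
Q = 1 - 0.6283 = 0.3717

0.3717


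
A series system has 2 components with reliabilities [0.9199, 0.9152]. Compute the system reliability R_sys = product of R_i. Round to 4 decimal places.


Components: [0.9199, 0.9152]
After component 1 (R=0.9199): product = 0.9199
After component 2 (R=0.9152): product = 0.8419
R_sys = 0.8419

0.8419


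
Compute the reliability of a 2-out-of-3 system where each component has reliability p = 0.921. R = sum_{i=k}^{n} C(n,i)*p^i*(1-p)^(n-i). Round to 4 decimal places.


k = 2, n = 3, p = 0.921
i=2: C(3,2)=3 * 0.921^2 * 0.079^1 = 0.201
i=3: C(3,3)=1 * 0.921^3 * 0.079^0 = 0.7812
R = sum of terms = 0.9823

0.9823


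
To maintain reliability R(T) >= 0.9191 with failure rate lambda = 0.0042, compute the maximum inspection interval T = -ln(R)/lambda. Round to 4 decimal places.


R_target = 0.9191
lambda = 0.0042
-ln(0.9191) = 0.0844
T = 0.0844 / 0.0042
T = 20.0858

20.0858


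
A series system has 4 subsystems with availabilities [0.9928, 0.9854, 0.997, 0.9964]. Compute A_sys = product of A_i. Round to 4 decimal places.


Subsystems: [0.9928, 0.9854, 0.997, 0.9964]
After subsystem 1 (A=0.9928): product = 0.9928
After subsystem 2 (A=0.9854): product = 0.9783
After subsystem 3 (A=0.997): product = 0.9754
After subsystem 4 (A=0.9964): product = 0.9719
A_sys = 0.9719

0.9719


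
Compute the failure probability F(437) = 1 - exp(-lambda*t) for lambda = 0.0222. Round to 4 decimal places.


lambda = 0.0222, t = 437
lambda * t = 9.7014
exp(-9.7014) = 0.0001
F(t) = 1 - 0.0001
F(t) = 0.9999

0.9999


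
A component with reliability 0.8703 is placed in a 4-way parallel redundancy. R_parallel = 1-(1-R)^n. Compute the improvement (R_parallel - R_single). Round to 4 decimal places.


R_single = 0.8703, n = 4
1 - R_single = 0.1297
(1 - R_single)^n = 0.1297^4 = 0.0003
R_parallel = 1 - 0.0003 = 0.9997
Improvement = 0.9997 - 0.8703
Improvement = 0.1294

0.1294


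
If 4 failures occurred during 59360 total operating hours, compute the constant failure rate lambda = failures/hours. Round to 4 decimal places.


failures = 4
total_hours = 59360
lambda = 4 / 59360
lambda = 0.0001

0.0001


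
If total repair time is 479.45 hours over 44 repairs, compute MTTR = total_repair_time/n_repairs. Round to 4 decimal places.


total_repair_time = 479.45
n_repairs = 44
MTTR = 479.45 / 44
MTTR = 10.8966

10.8966


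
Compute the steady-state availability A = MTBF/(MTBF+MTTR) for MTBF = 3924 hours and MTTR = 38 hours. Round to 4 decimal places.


MTBF = 3924
MTTR = 38
MTBF + MTTR = 3962
A = 3924 / 3962
A = 0.9904

0.9904


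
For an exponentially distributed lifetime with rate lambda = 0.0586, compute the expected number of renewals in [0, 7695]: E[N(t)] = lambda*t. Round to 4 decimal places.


lambda = 0.0586
t = 7695
E[N(t)] = lambda * t
E[N(t)] = 0.0586 * 7695
E[N(t)] = 450.927

450.927


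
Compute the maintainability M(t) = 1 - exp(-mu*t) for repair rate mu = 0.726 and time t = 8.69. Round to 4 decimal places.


mu = 0.726, t = 8.69
mu * t = 0.726 * 8.69 = 6.3089
exp(-6.3089) = 0.0018
M(t) = 1 - 0.0018
M(t) = 0.9982

0.9982


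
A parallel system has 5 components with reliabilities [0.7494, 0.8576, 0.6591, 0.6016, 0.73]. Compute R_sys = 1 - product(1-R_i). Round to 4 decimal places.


Components: [0.7494, 0.8576, 0.6591, 0.6016, 0.73]
(1 - 0.7494) = 0.2506, running product = 0.2506
(1 - 0.8576) = 0.1424, running product = 0.0357
(1 - 0.6591) = 0.3409, running product = 0.0122
(1 - 0.6016) = 0.3984, running product = 0.0048
(1 - 0.73) = 0.27, running product = 0.0013
Product of (1-R_i) = 0.0013
R_sys = 1 - 0.0013 = 0.9987

0.9987


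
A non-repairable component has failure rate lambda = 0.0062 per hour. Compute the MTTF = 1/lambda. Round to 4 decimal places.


lambda = 0.0062
MTTF = 1 / 0.0062
MTTF = 161.2903

161.2903


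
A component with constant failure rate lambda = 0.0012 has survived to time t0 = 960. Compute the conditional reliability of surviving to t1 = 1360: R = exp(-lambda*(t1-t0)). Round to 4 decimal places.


lambda = 0.0012
t0 = 960, t1 = 1360
t1 - t0 = 400
lambda * (t1-t0) = 0.0012 * 400 = 0.48
R = exp(-0.48)
R = 0.6188

0.6188


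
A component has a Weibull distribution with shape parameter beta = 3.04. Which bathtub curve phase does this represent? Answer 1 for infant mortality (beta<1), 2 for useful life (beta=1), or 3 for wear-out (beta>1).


beta = 3.04
Compare beta to 1:
beta < 1 => infant mortality (phase 1)
beta = 1 => useful life (phase 2)
beta > 1 => wear-out (phase 3)
Since beta = 3.04, this is wear-out (increasing failure rate)
Phase = 3

3


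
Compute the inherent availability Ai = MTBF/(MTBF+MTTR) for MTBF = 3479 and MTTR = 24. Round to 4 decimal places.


MTBF = 3479
MTTR = 24
MTBF + MTTR = 3503
Ai = 3479 / 3503
Ai = 0.9931

0.9931


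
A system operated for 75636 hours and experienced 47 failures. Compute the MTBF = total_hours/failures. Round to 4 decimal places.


total_hours = 75636
failures = 47
MTBF = 75636 / 47
MTBF = 1609.2766

1609.2766


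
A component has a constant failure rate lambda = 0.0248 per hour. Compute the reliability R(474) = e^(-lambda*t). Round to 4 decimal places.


lambda = 0.0248
t = 474
lambda * t = 11.7552
R(t) = e^(-11.7552)
R(t) = 0.0

0.0


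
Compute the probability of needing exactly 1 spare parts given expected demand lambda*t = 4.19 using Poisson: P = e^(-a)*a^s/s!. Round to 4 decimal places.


a = 4.19, s = 1
e^(-a) = e^(-4.19) = 0.0151
a^s = 4.19^1 = 4.19
s! = 1
P = 0.0151 * 4.19 / 1
P = 0.0635

0.0635


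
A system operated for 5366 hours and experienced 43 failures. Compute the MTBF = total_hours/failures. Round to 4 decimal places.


total_hours = 5366
failures = 43
MTBF = 5366 / 43
MTBF = 124.7907

124.7907


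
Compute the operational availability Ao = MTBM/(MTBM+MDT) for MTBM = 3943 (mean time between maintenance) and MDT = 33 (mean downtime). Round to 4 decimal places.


MTBM = 3943
MDT = 33
MTBM + MDT = 3976
Ao = 3943 / 3976
Ao = 0.9917

0.9917


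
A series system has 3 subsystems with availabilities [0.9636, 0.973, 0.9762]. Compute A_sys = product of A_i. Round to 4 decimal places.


Subsystems: [0.9636, 0.973, 0.9762]
After subsystem 1 (A=0.9636): product = 0.9636
After subsystem 2 (A=0.973): product = 0.9376
After subsystem 3 (A=0.9762): product = 0.9153
A_sys = 0.9153

0.9153


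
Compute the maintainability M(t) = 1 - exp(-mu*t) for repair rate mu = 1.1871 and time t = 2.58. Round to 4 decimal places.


mu = 1.1871, t = 2.58
mu * t = 1.1871 * 2.58 = 3.0627
exp(-3.0627) = 0.0468
M(t) = 1 - 0.0468
M(t) = 0.9532

0.9532


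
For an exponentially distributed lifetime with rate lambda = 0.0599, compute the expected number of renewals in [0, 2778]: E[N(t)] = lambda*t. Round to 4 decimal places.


lambda = 0.0599
t = 2778
E[N(t)] = lambda * t
E[N(t)] = 0.0599 * 2778
E[N(t)] = 166.4022

166.4022


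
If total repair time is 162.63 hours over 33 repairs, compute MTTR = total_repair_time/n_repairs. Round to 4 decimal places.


total_repair_time = 162.63
n_repairs = 33
MTTR = 162.63 / 33
MTTR = 4.9282

4.9282


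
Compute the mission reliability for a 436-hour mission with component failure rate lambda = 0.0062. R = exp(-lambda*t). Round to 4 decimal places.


lambda = 0.0062
mission_time = 436
lambda * t = 0.0062 * 436 = 2.7032
R = exp(-2.7032)
R = 0.067

0.067


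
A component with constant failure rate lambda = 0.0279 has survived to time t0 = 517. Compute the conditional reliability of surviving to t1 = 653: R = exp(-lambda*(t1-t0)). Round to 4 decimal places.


lambda = 0.0279
t0 = 517, t1 = 653
t1 - t0 = 136
lambda * (t1-t0) = 0.0279 * 136 = 3.7944
R = exp(-3.7944)
R = 0.0225

0.0225


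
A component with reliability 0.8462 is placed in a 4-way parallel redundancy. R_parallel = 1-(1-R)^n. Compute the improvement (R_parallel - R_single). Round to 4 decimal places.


R_single = 0.8462, n = 4
1 - R_single = 0.1538
(1 - R_single)^n = 0.1538^4 = 0.0006
R_parallel = 1 - 0.0006 = 0.9994
Improvement = 0.9994 - 0.8462
Improvement = 0.1532

0.1532


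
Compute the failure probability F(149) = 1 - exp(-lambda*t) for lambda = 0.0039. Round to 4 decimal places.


lambda = 0.0039, t = 149
lambda * t = 0.5811
exp(-0.5811) = 0.5593
F(t) = 1 - 0.5593
F(t) = 0.4407

0.4407


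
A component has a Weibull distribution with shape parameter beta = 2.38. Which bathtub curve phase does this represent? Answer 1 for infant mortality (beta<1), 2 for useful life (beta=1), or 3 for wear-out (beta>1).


beta = 2.38
Compare beta to 1:
beta < 1 => infant mortality (phase 1)
beta = 1 => useful life (phase 2)
beta > 1 => wear-out (phase 3)
Since beta = 2.38, this is wear-out (increasing failure rate)
Phase = 3

3


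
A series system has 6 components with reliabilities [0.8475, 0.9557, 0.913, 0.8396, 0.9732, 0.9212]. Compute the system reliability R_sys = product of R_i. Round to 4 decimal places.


Components: [0.8475, 0.9557, 0.913, 0.8396, 0.9732, 0.9212]
After component 1 (R=0.8475): product = 0.8475
After component 2 (R=0.9557): product = 0.81
After component 3 (R=0.913): product = 0.7395
After component 4 (R=0.8396): product = 0.6209
After component 5 (R=0.9732): product = 0.6042
After component 6 (R=0.9212): product = 0.5566
R_sys = 0.5566

0.5566


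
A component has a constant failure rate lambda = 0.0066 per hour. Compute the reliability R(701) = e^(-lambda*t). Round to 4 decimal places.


lambda = 0.0066
t = 701
lambda * t = 4.6266
R(t) = e^(-4.6266)
R(t) = 0.0098

0.0098


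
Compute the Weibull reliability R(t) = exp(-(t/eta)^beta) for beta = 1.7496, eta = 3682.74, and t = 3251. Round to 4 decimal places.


beta = 1.7496, eta = 3682.74, t = 3251
t/eta = 3251 / 3682.74 = 0.8828
(t/eta)^beta = 0.8828^1.7496 = 0.804
R(t) = exp(-0.804)
R(t) = 0.4475

0.4475


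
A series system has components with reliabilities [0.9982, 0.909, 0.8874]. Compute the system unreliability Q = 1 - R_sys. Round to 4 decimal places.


Components: [0.9982, 0.909, 0.8874]
After component 1: product = 0.9982
After component 2: product = 0.9074
After component 3: product = 0.8052
R_sys = 0.8052
Q = 1 - 0.8052 = 0.1948

0.1948


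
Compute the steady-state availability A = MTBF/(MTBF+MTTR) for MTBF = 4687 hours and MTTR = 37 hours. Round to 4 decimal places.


MTBF = 4687
MTTR = 37
MTBF + MTTR = 4724
A = 4687 / 4724
A = 0.9922

0.9922
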